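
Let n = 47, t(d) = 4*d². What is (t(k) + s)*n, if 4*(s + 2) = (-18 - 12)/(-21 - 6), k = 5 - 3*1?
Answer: 12079/18 ≈ 671.06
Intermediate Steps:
k = 2 (k = 5 - 3 = 2)
s = -31/18 (s = -2 + ((-18 - 12)/(-21 - 6))/4 = -2 + (-30/(-27))/4 = -2 + (-30*(-1/27))/4 = -2 + (¼)*(10/9) = -2 + 5/18 = -31/18 ≈ -1.7222)
(t(k) + s)*n = (4*2² - 31/18)*47 = (4*4 - 31/18)*47 = (16 - 31/18)*47 = (257/18)*47 = 12079/18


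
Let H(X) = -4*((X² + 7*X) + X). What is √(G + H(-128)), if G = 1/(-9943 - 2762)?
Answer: I*√81962496105/1155 ≈ 247.87*I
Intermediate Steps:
G = -1/12705 (G = 1/(-12705) = -1/12705 ≈ -7.8709e-5)
H(X) = -32*X - 4*X² (H(X) = -4*(X² + 8*X) = -32*X - 4*X²)
√(G + H(-128)) = √(-1/12705 - 4*(-128)*(8 - 128)) = √(-1/12705 - 4*(-128)*(-120)) = √(-1/12705 - 61440) = √(-780595201/12705) = I*√81962496105/1155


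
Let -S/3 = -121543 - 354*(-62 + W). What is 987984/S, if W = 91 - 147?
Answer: 329328/79771 ≈ 4.1284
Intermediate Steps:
W = -56
S = 239313 (S = -3*(-121543 - 354*(-62 - 56)) = -3*(-121543 - 354*(-118)) = -3*(-121543 - 1*(-41772)) = -3*(-121543 + 41772) = -3*(-79771) = 239313)
987984/S = 987984/239313 = 987984*(1/239313) = 329328/79771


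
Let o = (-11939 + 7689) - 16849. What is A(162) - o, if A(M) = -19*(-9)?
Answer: 21270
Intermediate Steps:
A(M) = 171
o = -21099 (o = -4250 - 16849 = -21099)
A(162) - o = 171 - 1*(-21099) = 171 + 21099 = 21270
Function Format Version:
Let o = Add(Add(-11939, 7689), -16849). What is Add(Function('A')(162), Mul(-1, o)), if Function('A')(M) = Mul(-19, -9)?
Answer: 21270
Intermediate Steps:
Function('A')(M) = 171
o = -21099 (o = Add(-4250, -16849) = -21099)
Add(Function('A')(162), Mul(-1, o)) = Add(171, Mul(-1, -21099)) = Add(171, 21099) = 21270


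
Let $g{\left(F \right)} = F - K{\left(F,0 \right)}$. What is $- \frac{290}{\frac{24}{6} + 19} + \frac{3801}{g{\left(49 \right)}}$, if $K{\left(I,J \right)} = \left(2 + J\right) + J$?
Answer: $\frac{73793}{1081} \approx 68.264$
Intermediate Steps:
$K{\left(I,J \right)} = 2 + 2 J$
$g{\left(F \right)} = -2 + F$ ($g{\left(F \right)} = F - \left(2 + 2 \cdot 0\right) = F - \left(2 + 0\right) = F - 2 = -2 + F$)
$- \frac{290}{\frac{24}{6} + 19} + \frac{3801}{g{\left(49 \right)}} = - \frac{290}{\frac{24}{6} + 19} + \frac{3801}{-2 + 49} = - \frac{290}{24 \cdot \frac{1}{6} + 19} + \frac{3801}{47} = - \frac{290}{4 + 19} + 3801 \cdot \frac{1}{47} = - \frac{290}{23} + \frac{3801}{47} = \frac{73793}{1081}$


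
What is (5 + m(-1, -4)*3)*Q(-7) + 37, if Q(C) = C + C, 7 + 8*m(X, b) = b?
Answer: 99/4 ≈ 24.750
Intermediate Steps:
m(X, b) = -7/8 + b/8
Q(C) = 2*C
(5 + m(-1, -4)*3)*Q(-7) + 37 = (5 + (-7/8 + (⅛)*(-4))*3)*(2*(-7)) + 37 = (5 + (-7/8 - ½)*3)*(-14) + 37 = (5 - 11/8*3)*(-14) + 37 = (5 - 33/8)*(-14) + 37 = (7/8)*(-14) + 37 = -49/4 + 37 = 99/4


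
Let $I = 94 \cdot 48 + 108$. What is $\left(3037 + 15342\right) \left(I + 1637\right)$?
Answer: $114997403$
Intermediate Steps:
$I = 4620$ ($I = 4512 + 108 = 4620$)
$\left(3037 + 15342\right) \left(I + 1637\right) = \left(3037 + 15342\right) \left(4620 + 1637\right) = 18379 \cdot 6257 = 114997403$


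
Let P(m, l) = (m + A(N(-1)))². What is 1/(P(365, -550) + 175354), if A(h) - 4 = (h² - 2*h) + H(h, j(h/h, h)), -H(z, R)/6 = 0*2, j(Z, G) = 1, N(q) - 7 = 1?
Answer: 1/349243 ≈ 2.8633e-6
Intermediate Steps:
N(q) = 8 (N(q) = 7 + 1 = 8)
H(z, R) = 0 (H(z, R) = -0*2 = -6*0 = 0)
A(h) = 4 + h² - 2*h (A(h) = 4 + ((h² - 2*h) + 0) = 4 + (h² - 2*h) = 4 + h² - 2*h)
P(m, l) = (52 + m)² (P(m, l) = (m + (4 + 8² - 2*8))² = (m + (4 + 64 - 16))² = (m + 52)² = (52 + m)²)
1/(P(365, -550) + 175354) = 1/((52 + 365)² + 175354) = 1/(417² + 175354) = 1/(173889 + 175354) = 1/349243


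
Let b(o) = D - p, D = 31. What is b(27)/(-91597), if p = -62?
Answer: -93/91597 ≈ -0.0010153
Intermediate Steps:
b(o) = 93 (b(o) = 31 - 1*(-62) = 31 + 62 = 93)
b(27)/(-91597) = 93/(-91597) = 93*(-1/91597) = -93/91597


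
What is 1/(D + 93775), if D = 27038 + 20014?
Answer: 1/140827 ≈ 7.1009e-6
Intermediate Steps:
D = 47052
1/(D + 93775) = 1/(47052 + 93775) = 1/140827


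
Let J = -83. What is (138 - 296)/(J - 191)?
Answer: 79/137 ≈ 0.57664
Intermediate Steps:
(138 - 296)/(J - 191) = (138 - 296)/(-83 - 191) = -158/(-274) = -158*(-1/274) = 79/137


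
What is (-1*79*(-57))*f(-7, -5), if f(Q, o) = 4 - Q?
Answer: 49533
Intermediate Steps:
(-1*79*(-57))*f(-7, -5) = (-1*79*(-57))*(4 - 1*(-7)) = (-79*(-57))*(4 + 7) = 4503*11 = 49533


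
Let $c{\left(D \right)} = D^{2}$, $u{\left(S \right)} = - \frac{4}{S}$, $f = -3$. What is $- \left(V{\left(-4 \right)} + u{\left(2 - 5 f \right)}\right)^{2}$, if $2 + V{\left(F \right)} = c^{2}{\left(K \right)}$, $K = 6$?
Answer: $- \frac{483736036}{289} \approx -1.6738 \cdot 10^{6}$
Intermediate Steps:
$V{\left(F \right)} = 1294$ ($V{\left(F \right)} = -2 + \left(6^{2}\right)^{2} = -2 + 36^{2} = -2 + 1296 = 1294$)
$- \left(V{\left(-4 \right)} + u{\left(2 - 5 f \right)}\right)^{2} = - \left(1294 - \frac{4}{2 - -15}\right)^{2} = - \left(1294 - \frac{4}{2 + 15}\right)^{2} = - \left(1294 - \frac{4}{17}\right)^{2} = - \left(\frac{21994}{17}\right)^{2} = \left(-1\right) \frac{483736036}{289} = - \frac{483736036}{289}$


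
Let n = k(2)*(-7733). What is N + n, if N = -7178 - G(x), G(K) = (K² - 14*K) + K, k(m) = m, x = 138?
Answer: -39894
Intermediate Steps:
n = -15466 (n = 2*(-7733) = -15466)
G(K) = K² - 13*K
N = -24428 (N = -7178 - 138*(-13 + 138) = -7178 - 138*125 = -7178 - 1*17250 = -7178 - 17250 = -24428)
N + n = -24428 - 15466 = -39894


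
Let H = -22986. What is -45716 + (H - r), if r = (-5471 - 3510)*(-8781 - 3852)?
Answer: -113525675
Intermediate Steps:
r = 113456973 (r = -8981*(-12633) = 113456973)
-45716 + (H - r) = -45716 + (-22986 - 1*113456973) = -45716 + (-22986 - 113456973) = -45716 - 113479959 = -113525675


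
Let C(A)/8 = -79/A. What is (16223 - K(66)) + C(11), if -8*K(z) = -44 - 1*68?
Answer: 177667/11 ≈ 16152.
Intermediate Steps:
C(A) = -632/A (C(A) = 8*(-79/A) = -632/A)
K(z) = 14 (K(z) = -(-44 - 1*68)/8 = -(-44 - 68)/8 = -⅛*(-112) = 14)
(16223 - K(66)) + C(11) = (16223 - 1*14) - 632/11 = (16223 - 14) - 632*1/11 = 16209 - 632/11 = 177667/11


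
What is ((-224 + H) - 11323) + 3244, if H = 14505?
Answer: 6202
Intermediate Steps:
((-224 + H) - 11323) + 3244 = ((-224 + 14505) - 11323) + 3244 = (14281 - 11323) + 3244 = 2958 + 3244 = 6202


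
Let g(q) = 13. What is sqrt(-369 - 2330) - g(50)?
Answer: -13 + I*sqrt(2699) ≈ -13.0 + 51.952*I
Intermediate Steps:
sqrt(-369 - 2330) - g(50) = sqrt(-369 - 2330) - 1*13 = sqrt(-2699) - 13 = I*sqrt(2699) - 13 = -13 + I*sqrt(2699)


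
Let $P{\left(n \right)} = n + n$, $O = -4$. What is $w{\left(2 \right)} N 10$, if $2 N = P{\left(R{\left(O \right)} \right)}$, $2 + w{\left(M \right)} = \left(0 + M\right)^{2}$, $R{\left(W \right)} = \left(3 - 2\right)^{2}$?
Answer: $20$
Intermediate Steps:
$R{\left(W \right)} = 1$ ($R{\left(W \right)} = 1^{2} = 1$)
$P{\left(n \right)} = 2 n$
$w{\left(M \right)} = -2 + M^{2}$ ($w{\left(M \right)} = -2 + \left(0 + M\right)^{2} = -2 + M^{2}$)
$N = 1$ ($N = \frac{2 \cdot 1}{2} = \frac{1}{2} \cdot 2 = 1$)
$w{\left(2 \right)} N 10 = \left(-2 + 2^{2}\right) 1 \cdot 10 = \left(-2 + 4\right) 1 \cdot 10 = 2 \cdot 1 \cdot 10 = 2 \cdot 10 = 20$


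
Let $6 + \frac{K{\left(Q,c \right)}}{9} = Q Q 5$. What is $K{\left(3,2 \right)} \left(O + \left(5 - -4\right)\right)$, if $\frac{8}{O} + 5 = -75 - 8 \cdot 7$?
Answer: $\frac{53352}{17} \approx 3138.4$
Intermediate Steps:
$K{\left(Q,c \right)} = -54 + 45 Q^{2}$ ($K{\left(Q,c \right)} = -54 + 9 Q Q 5 = -54 + 9 Q^{2} \cdot 5 = -54 + 9 \cdot 5 Q^{2} = -54 + 45 Q^{2}$)
$O = - \frac{1}{17}$ ($O = \frac{8}{-5 - \left(75 + 8 \cdot 7\right)} = \frac{8}{-5 - 131} = \frac{8}{-136} = 8 \left(- \frac{1}{136}\right) = - \frac{1}{17} \approx -0.058824$)
$K{\left(3,2 \right)} \left(O + \left(5 - -4\right)\right) = \left(-54 + 45 \cdot 3^{2}\right) \left(- \frac{1}{17} + \left(5 - -4\right)\right) = \left(-54 + 45 \cdot 9\right) \left(- \frac{1}{17} + \left(5 + 4\right)\right) = \left(-54 + 405\right) \left(- \frac{1}{17} + 9\right) = 351 \cdot \frac{152}{17} = \frac{53352}{17}$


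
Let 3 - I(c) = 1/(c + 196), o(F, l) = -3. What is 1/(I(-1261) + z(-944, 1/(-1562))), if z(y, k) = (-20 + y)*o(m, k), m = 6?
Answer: 1065/3083176 ≈ 0.00034542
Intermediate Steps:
z(y, k) = 60 - 3*y (z(y, k) = (-20 + y)*(-3) = 60 - 3*y)
I(c) = 3 - 1/(196 + c) (I(c) = 3 - 1/(c + 196) = 3 - 1/(196 + c))
1/(I(-1261) + z(-944, 1/(-1562))) = 1/((587 + 3*(-1261))/(196 - 1261) + (60 - 3*(-944))) = 1/((587 - 3783)/(-1065) + (60 + 2832)) = 1/(-1/1065*(-3196) + 2892) = 1/(3196/1065 + 2892) = 1/(3083176/1065) = 1065/3083176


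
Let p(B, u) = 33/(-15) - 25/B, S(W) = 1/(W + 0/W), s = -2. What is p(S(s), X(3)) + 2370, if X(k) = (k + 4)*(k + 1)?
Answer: 12089/5 ≈ 2417.8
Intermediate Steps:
S(W) = 1/W (S(W) = 1/(W + 0) = 1/W)
X(k) = (1 + k)*(4 + k) (X(k) = (4 + k)*(1 + k) = (1 + k)*(4 + k))
p(B, u) = -11/5 - 25/B (p(B, u) = 33*(-1/15) - 25/B = -11/5 - 25/B)
p(S(s), X(3)) + 2370 = (-11/5 - 25/(1/(-2))) + 2370 = (-11/5 - 25/(-½)) + 2370 = (-11/5 - 25*(-2)) + 2370 = (-11/5 + 50) + 2370 = 239/5 + 2370 = 12089/5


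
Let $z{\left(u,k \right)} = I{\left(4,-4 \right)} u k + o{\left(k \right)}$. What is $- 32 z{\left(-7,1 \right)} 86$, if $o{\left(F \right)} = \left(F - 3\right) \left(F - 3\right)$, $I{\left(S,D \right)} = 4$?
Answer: $66048$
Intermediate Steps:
$o{\left(F \right)} = \left(-3 + F\right)^{2}$ ($o{\left(F \right)} = \left(-3 + F\right) \left(-3 + F\right) = \left(-3 + F\right)^{2}$)
$z{\left(u,k \right)} = \left(-3 + k\right)^{2} + 4 k u$ ($z{\left(u,k \right)} = 4 u k + \left(-3 + k\right)^{2} = 4 k u + \left(-3 + k\right)^{2} = \left(-3 + k\right)^{2} + 4 k u$)
$- 32 z{\left(-7,1 \right)} 86 = - 32 \left(\left(-3 + 1\right)^{2} + 4 \cdot 1 \left(-7\right)\right) 86 = - 32 \left(\left(-2\right)^{2} - 28\right) 86 = - 32 \left(4 - 28\right) 86 = \left(-32\right) \left(-24\right) 86 = 768 \cdot 86 = 66048$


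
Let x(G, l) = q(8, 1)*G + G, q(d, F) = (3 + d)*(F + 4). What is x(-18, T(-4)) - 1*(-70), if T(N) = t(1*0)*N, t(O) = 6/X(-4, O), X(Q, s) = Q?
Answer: -938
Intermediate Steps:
t(O) = -3/2 (t(O) = 6/(-4) = 6*(-¼) = -3/2)
q(d, F) = (3 + d)*(4 + F)
T(N) = -3*N/2
x(G, l) = 56*G (x(G, l) = (12 + 3*1 + 4*8 + 1*8)*G + G = (12 + 3 + 32 + 8)*G + G = 55*G + G = 56*G)
x(-18, T(-4)) - 1*(-70) = 56*(-18) - 1*(-70) = -1008 + 70 = -938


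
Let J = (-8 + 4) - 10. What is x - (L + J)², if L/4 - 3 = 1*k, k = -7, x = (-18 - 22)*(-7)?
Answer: -620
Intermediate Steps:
x = 280 (x = -40*(-7) = 280)
L = -16 (L = 12 + 4*(1*(-7)) = 12 + 4*(-7) = 12 - 28 = -16)
J = -14 (J = -4 - 10 = -14)
x - (L + J)² = 280 - (-16 - 14)² = 280 - 1*(-30)² = 280 - 1*900 = 280 - 900 = -620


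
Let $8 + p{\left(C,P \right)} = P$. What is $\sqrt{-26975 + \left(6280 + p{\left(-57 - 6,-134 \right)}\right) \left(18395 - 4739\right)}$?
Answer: $\sqrt{83793553} \approx 9153.9$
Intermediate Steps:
$p{\left(C,P \right)} = -8 + P$
$\sqrt{-26975 + \left(6280 + p{\left(-57 - 6,-134 \right)}\right) \left(18395 - 4739\right)} = \sqrt{-26975 + \left(6280 - 142\right) \left(18395 - 4739\right)} = \sqrt{-26975 + \left(6280 - 142\right) 13656} = \sqrt{-26975 + 6138 \cdot 13656} = \sqrt{-26975 + 83820528} = \sqrt{83793553}$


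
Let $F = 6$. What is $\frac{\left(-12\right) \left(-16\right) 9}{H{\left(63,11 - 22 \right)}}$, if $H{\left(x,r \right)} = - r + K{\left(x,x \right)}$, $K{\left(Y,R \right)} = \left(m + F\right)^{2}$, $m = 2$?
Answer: $\frac{576}{25} \approx 23.04$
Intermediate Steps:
$K{\left(Y,R \right)} = 64$ ($K{\left(Y,R \right)} = \left(2 + 6\right)^{2} = 8^{2} = 64$)
$H{\left(x,r \right)} = 64 - r$ ($H{\left(x,r \right)} = - r + 64 = 64 - r$)
$\frac{\left(-12\right) \left(-16\right) 9}{H{\left(63,11 - 22 \right)}} = \frac{\left(-12\right) \left(-16\right) 9}{64 - \left(11 - 22\right)} = \frac{192 \cdot 9}{64 - \left(11 - 22\right)} = \frac{1728}{64 - -11} = \frac{1728}{64 + 11} = \frac{1728}{75} = 1728 \cdot \frac{1}{75} = \frac{576}{25}$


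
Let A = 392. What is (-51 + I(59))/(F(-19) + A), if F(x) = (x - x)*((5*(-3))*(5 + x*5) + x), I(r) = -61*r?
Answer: -1825/196 ≈ -9.3112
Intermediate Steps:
F(x) = 0 (F(x) = 0*(-15*(5 + 5*x) + x) = 0*((-75 - 75*x) + x) = 0*(-75 - 74*x) = 0)
(-51 + I(59))/(F(-19) + A) = (-51 - 61*59)/(0 + 392) = (-51 - 3599)/392 = -3650*1/392 = -1825/196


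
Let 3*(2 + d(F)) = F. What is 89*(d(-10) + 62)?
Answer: 15130/3 ≈ 5043.3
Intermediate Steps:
d(F) = -2 + F/3
89*(d(-10) + 62) = 89*((-2 + (⅓)*(-10)) + 62) = 89*((-2 - 10/3) + 62) = 89*(-16/3 + 62) = 89*(170/3) = 15130/3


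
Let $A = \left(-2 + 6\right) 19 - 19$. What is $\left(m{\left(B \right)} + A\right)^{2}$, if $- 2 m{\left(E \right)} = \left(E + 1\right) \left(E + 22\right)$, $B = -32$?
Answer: $9604$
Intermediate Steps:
$m{\left(E \right)} = - \frac{\left(1 + E\right) \left(22 + E\right)}{2}$ ($m{\left(E \right)} = - \frac{\left(E + 1\right) \left(E + 22\right)}{2} = - \frac{\left(1 + E\right) \left(22 + E\right)}{2}$)
$A = 57$ ($A = 4 \cdot 19 - 19 = 76 - 19 = 57$)
$\left(m{\left(B \right)} + A\right)^{2} = \left(\left(-11 - -368 - \frac{\left(-32\right)^{2}}{2}\right) + 57\right)^{2} = \left(\left(-11 + 368 - 512\right) + 57\right)^{2} = \left(-155 + 57\right)^{2} = \left(-98\right)^{2} = 9604$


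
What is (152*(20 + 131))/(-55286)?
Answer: -11476/27643 ≈ -0.41515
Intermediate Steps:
(152*(20 + 131))/(-55286) = (152*151)*(-1/55286) = 22952*(-1/55286) = -11476/27643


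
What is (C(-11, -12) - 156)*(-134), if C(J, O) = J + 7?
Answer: 21440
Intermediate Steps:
C(J, O) = 7 + J
(C(-11, -12) - 156)*(-134) = ((7 - 11) - 156)*(-134) = (-4 - 156)*(-134) = -160*(-134) = 21440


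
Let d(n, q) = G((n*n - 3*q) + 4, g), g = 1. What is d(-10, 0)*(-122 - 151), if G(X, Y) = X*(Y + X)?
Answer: -2981160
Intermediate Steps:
G(X, Y) = X*(X + Y)
d(n, q) = (4 + n**2 - 3*q)*(5 + n**2 - 3*q) (d(n, q) = ((n*n - 3*q) + 4)*(((n*n - 3*q) + 4) + 1) = ((n**2 - 3*q) + 4)*(((n**2 - 3*q) + 4) + 1) = (4 + n**2 - 3*q)*((4 + n**2 - 3*q) + 1) = (4 + n**2 - 3*q)*(5 + n**2 - 3*q))
d(-10, 0)*(-122 - 151) = ((4 + (-10)**2 - 3*0)*(5 + (-10)**2 - 3*0))*(-122 - 151) = ((4 + 100 + 0)*(5 + 100 + 0))*(-273) = (104*105)*(-273) = 10920*(-273) = -2981160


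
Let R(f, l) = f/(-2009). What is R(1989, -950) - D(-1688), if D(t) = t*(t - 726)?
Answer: -8186339477/2009 ≈ -4.0748e+6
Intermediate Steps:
R(f, l) = -f/2009 (R(f, l) = f*(-1/2009) = -f/2009)
D(t) = t*(-726 + t)
R(1989, -950) - D(-1688) = -1/2009*1989 - (-1688)*(-726 - 1688) = -1989/2009 - (-1688)*(-2414) = -1989/2009 - 1*4074832 = -1989/2009 - 4074832 = -8186339477/2009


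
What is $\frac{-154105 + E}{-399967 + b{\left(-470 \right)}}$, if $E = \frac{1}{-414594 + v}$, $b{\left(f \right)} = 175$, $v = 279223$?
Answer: $\frac{1738445663}{4510020236} \approx 0.38546$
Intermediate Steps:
$E = - \frac{1}{135371}$ ($E = \frac{1}{-414594 + 279223} = \frac{1}{-135371} = - \frac{1}{135371} \approx -7.3871 \cdot 10^{-6}$)
$\frac{-154105 + E}{-399967 + b{\left(-470 \right)}} = \frac{-154105 - \frac{1}{135371}}{-399967 + 175} = - \frac{20861347956}{135371 \left(-399792\right)} = \left(- \frac{20861347956}{135371}\right) \left(- \frac{1}{399792}\right) = \frac{1738445663}{4510020236}$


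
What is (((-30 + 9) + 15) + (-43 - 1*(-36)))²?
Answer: 169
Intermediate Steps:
(((-30 + 9) + 15) + (-43 - 1*(-36)))² = ((-21 + 15) + (-43 + 36))² = (-6 - 7)² = (-13)² = 169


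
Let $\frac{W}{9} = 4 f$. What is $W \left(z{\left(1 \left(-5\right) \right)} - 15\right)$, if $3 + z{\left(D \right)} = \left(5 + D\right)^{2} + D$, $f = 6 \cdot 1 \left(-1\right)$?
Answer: $4968$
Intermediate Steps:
$f = -6$ ($f = 6 \left(-1\right) = -6$)
$W = -216$ ($W = 9 \cdot 4 \left(-6\right) = 9 \left(-24\right) = -216$)
$z{\left(D \right)} = -3 + D + \left(5 + D\right)^{2}$ ($z{\left(D \right)} = -3 + \left(\left(5 + D\right)^{2} + D\right) = -3 + \left(D + \left(5 + D\right)^{2}\right) = -3 + D + \left(5 + D\right)^{2}$)
$W \left(z{\left(1 \left(-5\right) \right)} - 15\right) = - 216 \left(\left(-3 + 1 \left(-5\right) + \left(5 + 1 \left(-5\right)\right)^{2}\right) - 15\right) = - 216 \left(\left(-3 - 5 + \left(5 - 5\right)^{2}\right) - 15\right) = - 216 \left(\left(-3 - 5 + 0^{2}\right) - 15\right) = - 216 \left(\left(-3 - 5 + 0\right) - 15\right) = - 216 \left(-8 - 15\right) = \left(-216\right) \left(-23\right) = 4968$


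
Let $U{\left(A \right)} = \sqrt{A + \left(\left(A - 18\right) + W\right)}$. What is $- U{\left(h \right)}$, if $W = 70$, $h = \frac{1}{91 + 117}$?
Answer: $- \frac{3 \sqrt{15626}}{52} \approx -7.2118$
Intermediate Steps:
$h = \frac{1}{208} \approx 0.0048077$
$U{\left(A \right)} = \sqrt{52 + 2 A}$ ($U{\left(A \right)} = \sqrt{A + \left(\left(A - 18\right) + 70\right)} = \sqrt{A + \left(\left(-18 + A\right) + 70\right)} = \sqrt{A + \left(52 + A\right)} = \sqrt{52 + 2 A}$)
$- U{\left(h \right)} = - \sqrt{52 + 2 \cdot \frac{1}{208}} = - \sqrt{52 + \frac{1}{104}} = - \sqrt{\frac{5409}{104}} = - \frac{3 \sqrt{15626}}{52}$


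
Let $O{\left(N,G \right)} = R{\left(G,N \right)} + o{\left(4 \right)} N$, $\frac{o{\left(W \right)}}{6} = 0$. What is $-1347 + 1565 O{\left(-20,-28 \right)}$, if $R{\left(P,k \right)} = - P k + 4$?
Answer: $-871487$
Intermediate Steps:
$o{\left(W \right)} = 0$ ($o{\left(W \right)} = 6 \cdot 0 = 0$)
$R{\left(P,k \right)} = 4 - P k$ ($R{\left(P,k \right)} = - P k + 4 = 4 - P k$)
$O{\left(N,G \right)} = 4 - G N$ ($O{\left(N,G \right)} = \left(4 - G N\right) + 0 N = \left(4 - G N\right) + 0 = 4 - G N$)
$-1347 + 1565 O{\left(-20,-28 \right)} = -1347 + 1565 \left(4 - \left(-28\right) \left(-20\right)\right) = -1347 + 1565 \left(4 - 560\right) = -1347 + 1565 \left(-556\right) = -1347 - 870140 = -871487$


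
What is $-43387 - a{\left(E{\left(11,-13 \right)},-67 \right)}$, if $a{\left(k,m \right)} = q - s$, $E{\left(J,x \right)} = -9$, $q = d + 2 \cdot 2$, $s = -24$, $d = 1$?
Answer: $-43416$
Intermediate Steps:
$q = 5$ ($q = 1 + 2 \cdot 2 = 1 + 4 = 5$)
$a{\left(k,m \right)} = 29$ ($a{\left(k,m \right)} = 5 - -24 = 5 + 24 = 29$)
$-43387 - a{\left(E{\left(11,-13 \right)},-67 \right)} = -43387 - 29 = -43416$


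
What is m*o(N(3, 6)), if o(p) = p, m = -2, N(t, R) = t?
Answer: -6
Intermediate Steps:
m*o(N(3, 6)) = -2*3 = -6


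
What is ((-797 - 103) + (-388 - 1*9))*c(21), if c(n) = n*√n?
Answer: -27237*√21 ≈ -1.2482e+5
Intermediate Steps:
c(n) = n^(3/2)
((-797 - 103) + (-388 - 1*9))*c(21) = ((-797 - 103) + (-388 - 1*9))*21^(3/2) = (-900 + (-388 - 9))*(21*√21) = (-900 - 397)*(21*√21) = -27237*√21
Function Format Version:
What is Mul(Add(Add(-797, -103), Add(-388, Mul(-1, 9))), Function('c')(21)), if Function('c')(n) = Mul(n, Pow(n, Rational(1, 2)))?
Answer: Mul(-27237, Pow(21, Rational(1, 2))) ≈ -1.2482e+5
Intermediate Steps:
Function('c')(n) = Pow(n, Rational(3, 2))
Mul(Add(Add(-797, -103), Add(-388, Mul(-1, 9))), Function('c')(21)) = Mul(Add(Add(-797, -103), Add(-388, Mul(-1, 9))), Pow(21, Rational(3, 2))) = Mul(Add(-900, Add(-388, -9)), Mul(21, Pow(21, Rational(1, 2)))) = Mul(Add(-900, -397), Mul(21, Pow(21, Rational(1, 2)))) = Mul(-1297, Mul(21, Pow(21, Rational(1, 2)))) = Mul(-27237, Pow(21, Rational(1, 2)))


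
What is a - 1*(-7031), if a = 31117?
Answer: 38148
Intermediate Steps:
a - 1*(-7031) = 31117 - 1*(-7031) = 31117 + 7031 = 38148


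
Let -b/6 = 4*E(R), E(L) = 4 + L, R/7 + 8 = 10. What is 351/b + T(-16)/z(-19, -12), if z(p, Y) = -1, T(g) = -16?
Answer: 243/16 ≈ 15.188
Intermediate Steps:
R = 14 (R = -56 + 7*10 = -56 + 70 = 14)
b = -432 (b = -24*(4 + 14) = -24*18 = -6*72 = -432)
351/b + T(-16)/z(-19, -12) = 351/(-432) - 16/(-1) = 351*(-1/432) - 16*(-1) = -13/16 + 16 = 243/16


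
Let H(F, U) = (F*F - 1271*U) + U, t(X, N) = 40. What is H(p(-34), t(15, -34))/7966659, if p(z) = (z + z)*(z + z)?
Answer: 7110192/2655553 ≈ 2.6775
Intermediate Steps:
p(z) = 4*z² (p(z) = (2*z)*(2*z) = 4*z²)
H(F, U) = F² - 1270*U (H(F, U) = (F² - 1271*U) + U = F² - 1270*U)
H(p(-34), t(15, -34))/7966659 = ((4*(-34)²)² - 1270*40)/7966659 = ((4*1156)² - 50800)*(1/7966659) = (4624² - 50800)*(1/7966659) = (21381376 - 50800)*(1/7966659) = 21330576*(1/7966659) = 7110192/2655553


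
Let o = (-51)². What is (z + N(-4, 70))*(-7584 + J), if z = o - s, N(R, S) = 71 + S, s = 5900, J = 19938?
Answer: -39013932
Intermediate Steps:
o = 2601
z = -3299 (z = 2601 - 1*5900 = 2601 - 5900 = -3299)
(z + N(-4, 70))*(-7584 + J) = (-3299 + (71 + 70))*(-7584 + 19938) = (-3299 + 141)*12354 = -3158*12354 = -39013932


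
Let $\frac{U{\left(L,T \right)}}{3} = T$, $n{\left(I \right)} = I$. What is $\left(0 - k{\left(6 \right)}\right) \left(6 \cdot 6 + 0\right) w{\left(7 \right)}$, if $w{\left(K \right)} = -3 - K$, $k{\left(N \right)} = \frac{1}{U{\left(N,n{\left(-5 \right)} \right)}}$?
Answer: $-24$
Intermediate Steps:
$U{\left(L,T \right)} = 3 T$
$k{\left(N \right)} = - \frac{1}{15}$ ($k{\left(N \right)} = \frac{1}{3 \left(-5\right)} = \frac{1}{-15} = - \frac{1}{15}$)
$\left(0 - k{\left(6 \right)}\right) \left(6 \cdot 6 + 0\right) w{\left(7 \right)} = \left(0 - - \frac{1}{15}\right) \left(6 \cdot 6 + 0\right) \left(-3 - 7\right) = \left(0 + \frac{1}{15}\right) \left(36 + 0\right) \left(-3 - 7\right) = \frac{1}{15} \cdot 36 \left(-10\right) = \frac{12}{5} \left(-10\right) = -24$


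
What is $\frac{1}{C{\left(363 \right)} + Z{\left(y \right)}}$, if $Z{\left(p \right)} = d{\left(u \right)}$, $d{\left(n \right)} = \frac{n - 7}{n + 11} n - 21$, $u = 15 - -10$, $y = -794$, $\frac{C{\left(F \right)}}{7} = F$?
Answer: $\frac{2}{5065} \approx 0.00039487$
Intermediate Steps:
$C{\left(F \right)} = 7 F$
$u = 25$ ($u = 15 + 10 = 25$)
$d{\left(n \right)} = -21 + \frac{n \left(-7 + n\right)}{11 + n}$ ($d{\left(n \right)} = \frac{-7 + n}{11 + n} n - 21 = \frac{n \left(-7 + n\right)}{11 + n} - 21 = -21 + \frac{n \left(-7 + n\right)}{11 + n}$)
$Z{\left(p \right)} = - \frac{17}{2}$ ($Z{\left(p \right)} = \frac{-231 + 25^{2} - 700}{11 + 25} = \frac{-231 + 625 - 700}{36} = \frac{1}{36} \left(-306\right) = - \frac{17}{2}$)
$\frac{1}{C{\left(363 \right)} + Z{\left(y \right)}} = \frac{1}{7 \cdot 363 - \frac{17}{2}} = \frac{1}{2541 - \frac{17}{2}} = \frac{1}{\frac{5065}{2}} = \frac{2}{5065}$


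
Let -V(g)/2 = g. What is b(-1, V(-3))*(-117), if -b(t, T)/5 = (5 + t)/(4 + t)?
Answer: 780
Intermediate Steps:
V(g) = -2*g
b(t, T) = -5*(5 + t)/(4 + t)
b(-1, V(-3))*(-117) = (5*(-5 - 1*(-1))/(4 - 1))*(-117) = (5*(-5 + 1)/3)*(-117) = (5*(⅓)*(-4))*(-117) = -20/3*(-117) = 780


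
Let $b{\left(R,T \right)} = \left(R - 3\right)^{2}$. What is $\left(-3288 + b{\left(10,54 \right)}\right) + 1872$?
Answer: $-1367$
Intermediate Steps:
$b{\left(R,T \right)} = \left(-3 + R\right)^{2}$
$\left(-3288 + b{\left(10,54 \right)}\right) + 1872 = \left(-3288 + \left(-3 + 10\right)^{2}\right) + 1872 = \left(-3288 + 7^{2}\right) + 1872 = \left(-3288 + 49\right) + 1872 = -3239 + 1872 = -1367$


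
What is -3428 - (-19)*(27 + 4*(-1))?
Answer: -2991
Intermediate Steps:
-3428 - (-19)*(27 + 4*(-1)) = -3428 - (-19)*(27 - 4) = -3428 - (-19)*23 = -3428 - 1*(-437) = -3428 + 437 = -2991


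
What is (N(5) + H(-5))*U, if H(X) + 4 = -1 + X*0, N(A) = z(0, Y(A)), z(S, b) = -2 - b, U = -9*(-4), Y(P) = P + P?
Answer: -612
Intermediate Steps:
Y(P) = 2*P
U = 36
N(A) = -2 - 2*A
H(X) = -5 (H(X) = -4 + (-1 + X*0) = -4 + (-1 + 0) = -4 - 1 = -5)
(N(5) + H(-5))*U = ((-2 - 2*5) - 5)*36 = ((-2 - 10) - 5)*36 = (-12 - 5)*36 = -17*36 = -612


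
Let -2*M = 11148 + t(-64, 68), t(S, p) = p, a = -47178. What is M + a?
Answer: -52786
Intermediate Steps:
M = -5608 (M = -(11148 + 68)/2 = -1/2*11216 = -5608)
M + a = -5608 - 47178 = -52786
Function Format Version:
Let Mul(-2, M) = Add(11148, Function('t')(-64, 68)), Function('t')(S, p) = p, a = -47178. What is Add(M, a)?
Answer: -52786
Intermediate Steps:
M = -5608 (M = Mul(Rational(-1, 2), Add(11148, 68)) = Mul(Rational(-1, 2), 11216) = -5608)
Add(M, a) = Add(-5608, -47178) = -52786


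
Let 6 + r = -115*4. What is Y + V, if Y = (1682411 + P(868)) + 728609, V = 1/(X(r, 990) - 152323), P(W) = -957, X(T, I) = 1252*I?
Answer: 2620116860892/1087157 ≈ 2.4101e+6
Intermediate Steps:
r = -466 (r = -6 - 115*4 = -6 - 460 = -466)
V = 1/1087157 (V = 1/(1252*990 - 152323) = 1/(1239480 - 152323) = 1/1087157 ≈ 9.1983e-7)
Y = 2410063 (Y = (1682411 - 957) + 728609 = 1681454 + 728609 = 2410063)
Y + V = 2410063 + 1/1087157 = 2620116860892/1087157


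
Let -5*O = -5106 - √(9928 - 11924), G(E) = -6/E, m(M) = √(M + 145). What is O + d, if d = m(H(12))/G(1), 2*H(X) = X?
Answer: 5106/5 - √151/6 + 2*I*√499/5 ≈ 1019.2 + 8.9353*I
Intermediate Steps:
H(X) = X/2
m(M) = √(145 + M)
O = 5106/5 + 2*I*√499/5 (O = -(-5106 - √(9928 - 11924))/5 = -(-5106 - √(-1996))/5 = -(-5106 - 2*I*√499)/5 = 5106/5 + 2*I*√499/5 ≈ 1021.2 + 8.9353*I)
d = -√151/6 (d = √(145 + (½)*12)/((-6/1)) = √(145 + 6)/((-6*1)) = √151/(-6) = √151*(-⅙) = -√151/6 ≈ -2.0480)
O + d = (5106/5 + 2*I*√499/5) - √151/6 = 5106/5 - √151/6 + 2*I*√499/5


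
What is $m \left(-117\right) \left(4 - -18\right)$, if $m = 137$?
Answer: $-352638$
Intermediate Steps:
$m \left(-117\right) \left(4 - -18\right) = 137 \left(-117\right) \left(4 - -18\right) = - 16029 \left(4 + 18\right) = \left(-16029\right) 22 = -352638$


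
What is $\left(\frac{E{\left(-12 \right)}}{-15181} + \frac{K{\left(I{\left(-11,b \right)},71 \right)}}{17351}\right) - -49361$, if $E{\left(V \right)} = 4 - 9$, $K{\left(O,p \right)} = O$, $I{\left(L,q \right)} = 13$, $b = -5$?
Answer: $\frac{13001960699799}{263405531} \approx 49361.0$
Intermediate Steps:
$E{\left(V \right)} = -5$ ($E{\left(V \right)} = 4 - 9 = -5$)
$\left(\frac{E{\left(-12 \right)}}{-15181} + \frac{K{\left(I{\left(-11,b \right)},71 \right)}}{17351}\right) - -49361 = \left(- \frac{5}{-15181} + \frac{13}{17351}\right) - -49361 = \left(\left(-5\right) \left(- \frac{1}{15181}\right) + 13 \cdot \frac{1}{17351}\right) + 49361 = \left(\frac{5}{15181} + \frac{13}{17351}\right) + 49361 = \frac{284108}{263405531} + 49361 = \frac{13001960699799}{263405531}$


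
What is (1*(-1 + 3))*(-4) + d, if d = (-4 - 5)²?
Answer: 73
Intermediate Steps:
d = 81 (d = (-9)² = 81)
(1*(-1 + 3))*(-4) + d = (1*(-1 + 3))*(-4) + 81 = (1*2)*(-4) + 81 = 2*(-4) + 81 = -8 + 81 = 73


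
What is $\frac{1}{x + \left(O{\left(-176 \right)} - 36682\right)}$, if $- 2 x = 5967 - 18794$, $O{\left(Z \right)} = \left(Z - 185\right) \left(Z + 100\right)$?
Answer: $- \frac{2}{5665} \approx -0.00035304$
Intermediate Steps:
$O{\left(Z \right)} = \left(-185 + Z\right) \left(100 + Z\right)$
$x = \frac{12827}{2}$ ($x = - \frac{5967 - 18794}{2} = \left(- \frac{1}{2}\right) \left(-12827\right) = \frac{12827}{2} \approx 6413.5$)
$\frac{1}{x + \left(O{\left(-176 \right)} - 36682\right)} = \frac{1}{\frac{12827}{2} - 9246} = \frac{1}{- \frac{5665}{2}} = - \frac{2}{5665}$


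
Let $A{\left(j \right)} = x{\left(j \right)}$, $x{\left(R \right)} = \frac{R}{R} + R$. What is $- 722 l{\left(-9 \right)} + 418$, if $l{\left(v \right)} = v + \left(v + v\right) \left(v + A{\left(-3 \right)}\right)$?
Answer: $-136040$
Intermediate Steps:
$x{\left(R \right)} = 1 + R$
$A{\left(j \right)} = 1 + j$
$l{\left(v \right)} = v + 2 v \left(-2 + v\right)$ ($l{\left(v \right)} = v + \left(v + v\right) \left(v + \left(1 - 3\right)\right) = v + 2 v \left(v - 2\right) = v + 2 v \left(-2 + v\right)$)
$- 722 l{\left(-9 \right)} + 418 = - 722 \left(- 9 \left(-3 + 2 \left(-9\right)\right)\right) + 418 = - 722 \left(- 9 \left(-3 - 18\right)\right) + 418 = - 722 \left(\left(-9\right) \left(-21\right)\right) + 418 = \left(-722\right) 189 + 418 = -136458 + 418 = -136040$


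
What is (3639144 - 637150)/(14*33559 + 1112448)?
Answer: 1500997/791137 ≈ 1.8973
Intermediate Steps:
(3639144 - 637150)/(14*33559 + 1112448) = 3001994/(469826 + 1112448) = 3001994/1582274 = 3001994*(1/1582274) = 1500997/791137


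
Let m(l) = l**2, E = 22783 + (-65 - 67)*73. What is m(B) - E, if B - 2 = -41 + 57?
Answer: -12823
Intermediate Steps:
B = 18 (B = 2 + (-41 + 57) = 2 + 16 = 18)
E = 13147 (E = 22783 - 132*73 = 22783 - 9636 = 13147)
m(B) - E = 18**2 - 1*13147 = 324 - 13147 = -12823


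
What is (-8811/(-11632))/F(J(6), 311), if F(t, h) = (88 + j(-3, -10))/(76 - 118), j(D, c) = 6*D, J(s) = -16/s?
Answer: -26433/58160 ≈ -0.45449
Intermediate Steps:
F(t, h) = -5/3 (F(t, h) = (88 + 6*(-3))/(76 - 118) = (88 - 18)/(-42) = 70*(-1/42) = -5/3)
(-8811/(-11632))/F(J(6), 311) = (-8811/(-11632))/(-5/3) = -8811*(-1/11632)*(-3/5) = (8811/11632)*(-3/5) = -26433/58160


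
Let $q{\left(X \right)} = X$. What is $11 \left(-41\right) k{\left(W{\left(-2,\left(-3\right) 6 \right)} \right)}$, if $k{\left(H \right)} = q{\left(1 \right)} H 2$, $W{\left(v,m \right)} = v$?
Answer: $1804$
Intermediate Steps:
$k{\left(H \right)} = 2 H$ ($k{\left(H \right)} = 1 H 2 = H 2 = 2 H$)
$11 \left(-41\right) k{\left(W{\left(-2,\left(-3\right) 6 \right)} \right)} = 11 \left(-41\right) 2 \left(-2\right) = \left(-451\right) \left(-4\right) = 1804$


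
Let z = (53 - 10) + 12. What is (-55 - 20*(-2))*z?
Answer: -825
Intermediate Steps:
z = 55 (z = 43 + 12 = 55)
(-55 - 20*(-2))*z = (-55 - 20*(-2))*55 = (-55 + 40)*55 = -15*55 = -825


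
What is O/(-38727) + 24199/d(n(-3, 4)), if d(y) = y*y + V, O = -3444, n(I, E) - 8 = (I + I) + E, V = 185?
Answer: 24049123/219453 ≈ 109.59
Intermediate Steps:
n(I, E) = 8 + E + 2*I (n(I, E) = 8 + ((I + I) + E) = 8 + (2*I + E) = 8 + (E + 2*I) = 8 + E + 2*I)
d(y) = 185 + y² (d(y) = y*y + 185 = y² + 185 = 185 + y²)
O/(-38727) + 24199/d(n(-3, 4)) = -3444/(-38727) + 24199/(185 + (8 + 4 + 2*(-3))²) = -3444*(-1/38727) + 24199/(185 + (8 + 4 - 6)²) = 1148/12909 + 24199/(185 + 6²) = 1148/12909 + 24199/(185 + 36) = 1148/12909 + 24199/221 = 24049123/219453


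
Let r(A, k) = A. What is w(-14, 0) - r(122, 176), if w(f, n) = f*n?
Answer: -122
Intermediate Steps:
w(-14, 0) - r(122, 176) = -14*0 - 1*122 = 0 - 122 = -122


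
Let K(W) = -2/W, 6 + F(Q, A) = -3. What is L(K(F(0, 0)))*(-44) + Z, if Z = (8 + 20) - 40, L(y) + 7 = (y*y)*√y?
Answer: 296 - 176*√2/243 ≈ 294.98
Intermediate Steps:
F(Q, A) = -9 (F(Q, A) = -6 - 3 = -9)
L(y) = -7 + y^(5/2) (L(y) = -7 + (y*y)*√y = -7 + y²*√y = -7 + y^(5/2))
Z = -12 (Z = 28 - 40 = -12)
L(K(F(0, 0)))*(-44) + Z = (-7 + (-2/(-9))^(5/2))*(-44) - 12 = (-7 + (-2*(-⅑))^(5/2))*(-44) - 12 = (-7 + (2/9)^(5/2))*(-44) - 12 = (-7 + 4*√2/243)*(-44) - 12 = (308 - 176*√2/243) - 12 = 296 - 176*√2/243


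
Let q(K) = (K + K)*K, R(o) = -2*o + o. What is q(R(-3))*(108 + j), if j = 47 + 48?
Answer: 3654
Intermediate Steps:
j = 95
R(o) = -o
q(K) = 2*K**2 (q(K) = (2*K)*K = 2*K**2)
q(R(-3))*(108 + j) = (2*(-1*(-3))**2)*(108 + 95) = (2*3**2)*203 = (2*9)*203 = 18*203 = 3654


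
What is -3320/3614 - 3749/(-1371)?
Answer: 4498583/2477397 ≈ 1.8159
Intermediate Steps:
-3320/3614 - 3749/(-1371) = -3320*1/3614 - 3749*(-1/1371) = -1660/1807 + 3749/1371 = 4498583/2477397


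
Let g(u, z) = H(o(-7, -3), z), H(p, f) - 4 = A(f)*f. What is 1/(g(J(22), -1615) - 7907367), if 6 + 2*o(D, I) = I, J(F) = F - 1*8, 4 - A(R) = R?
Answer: -1/10522048 ≈ -9.5039e-8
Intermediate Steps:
A(R) = 4 - R
J(F) = -8 + F (J(F) = F - 8 = -8 + F)
o(D, I) = -3 + I/2
H(p, f) = 4 + f*(4 - f) (H(p, f) = 4 + (4 - f)*f = 4 + f*(4 - f))
g(u, z) = 4 - z*(-4 + z)
1/(g(J(22), -1615) - 7907367) = 1/((4 - 1*(-1615)*(-4 - 1615)) - 7907367) = 1/((4 - 1*(-1615)*(-1619)) - 7907367) = 1/((4 - 2614685) - 7907367) = 1/(-2614681 - 7907367) = 1/(-10522048) = -1/10522048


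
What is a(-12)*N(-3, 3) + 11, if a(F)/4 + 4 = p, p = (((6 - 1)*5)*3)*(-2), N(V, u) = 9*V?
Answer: 16643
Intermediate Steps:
p = -150 (p = ((5*5)*3)*(-2) = (25*3)*(-2) = 75*(-2) = -150)
a(F) = -616 (a(F) = -16 + 4*(-150) = -16 - 600 = -616)
a(-12)*N(-3, 3) + 11 = -5544*(-3) + 11 = -616*(-27) + 11 = 16632 + 11 = 16643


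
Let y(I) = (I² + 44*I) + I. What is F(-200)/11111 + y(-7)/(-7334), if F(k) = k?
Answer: 39177/2144423 ≈ 0.018269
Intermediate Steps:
y(I) = I² + 45*I
F(-200)/11111 + y(-7)/(-7334) = -200/11111 - 7*(45 - 7)/(-7334) = -200*1/11111 - 7*38*(-1/7334) = -200/11111 - 266*(-1/7334) = -200/11111 + 7/193 = 39177/2144423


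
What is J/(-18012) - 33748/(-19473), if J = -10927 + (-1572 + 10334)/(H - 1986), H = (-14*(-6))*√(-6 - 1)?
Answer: 22761657176888/9727372985427 + 30667*I*√7/2997187794 ≈ 2.34 + 2.7071e-5*I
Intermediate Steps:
H = 84*I*√7 (H = 84*√(-7) = 84*(I*√7) = 84*I*√7 ≈ 222.24*I)
J = -10927 + 8762/(-1986 + 84*I*√7) (J = -10927 + (-1572 + 10334)/(84*I*√7 - 1986) = -10927 + 8762/(-1986 + 84*I*√7) ≈ -10931.0 - 0.48761*I)
J/(-18012) - 33748/(-19473) = (-3637944784/332799 - 61334*I*√7/332799)/(-18012) - 33748/(-19473) = (-3637944784/332799 - 61334*I*√7/332799)*(-1/18012) - 33748*(-1/19473) = (909486196/1498593897 + 30667*I*√7/2997187794) + 33748/19473 = 22761657176888/9727372985427 + 30667*I*√7/2997187794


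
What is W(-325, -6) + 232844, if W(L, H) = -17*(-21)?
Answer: 233201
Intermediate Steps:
W(L, H) = 357
W(-325, -6) + 232844 = 357 + 232844 = 233201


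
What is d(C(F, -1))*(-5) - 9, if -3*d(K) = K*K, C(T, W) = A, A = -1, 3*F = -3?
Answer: -22/3 ≈ -7.3333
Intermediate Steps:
F = -1 (F = (⅓)*(-3) = -1)
C(T, W) = -1
d(K) = -K²/3 (d(K) = -K*K/3 = -K²/3)
d(C(F, -1))*(-5) - 9 = -⅓*(-1)²*(-5) - 9 = -⅓*1*(-5) - 9 = -⅓*(-5) - 9 = 5/3 - 9 = -22/3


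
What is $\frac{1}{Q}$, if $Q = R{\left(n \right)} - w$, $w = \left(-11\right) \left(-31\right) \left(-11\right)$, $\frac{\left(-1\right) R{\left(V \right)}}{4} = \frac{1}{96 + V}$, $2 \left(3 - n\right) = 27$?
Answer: $\frac{171}{641413} \approx 0.0002666$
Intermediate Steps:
$n = - \frac{21}{2}$ ($n = 3 - \frac{27}{2} = - \frac{21}{2} \approx -10.5$)
$R{\left(V \right)} = - \frac{4}{96 + V}$
$w = -3751$ ($w = 341 \left(-11\right) = -3751$)
$Q = \frac{641413}{171}$ ($Q = - \frac{4}{96 - \frac{21}{2}} - -3751 = - \frac{4}{\frac{171}{2}} + 3751 = \left(-4\right) \frac{2}{171} + 3751 = - \frac{8}{171} + 3751 = \frac{641413}{171} \approx 3751.0$)
$\frac{1}{Q} = \frac{1}{\frac{641413}{171}} = \frac{171}{641413}$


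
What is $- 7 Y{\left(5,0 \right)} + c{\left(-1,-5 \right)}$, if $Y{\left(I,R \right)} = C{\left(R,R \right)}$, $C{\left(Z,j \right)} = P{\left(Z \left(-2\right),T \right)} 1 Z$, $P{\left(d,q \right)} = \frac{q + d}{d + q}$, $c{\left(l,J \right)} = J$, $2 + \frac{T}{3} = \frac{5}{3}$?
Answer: $-5$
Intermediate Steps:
$T = -1$ ($T = -6 + 3 \cdot \frac{5}{3} = -6 + 5 = -1$)
$P{\left(d,q \right)} = 1$ ($P{\left(d,q \right)} = \frac{d + q}{d + q} = 1$)
$C{\left(Z,j \right)} = Z$ ($C{\left(Z,j \right)} = 1 \cdot 1 Z = 1 Z = Z$)
$Y{\left(I,R \right)} = R$
$- 7 Y{\left(5,0 \right)} + c{\left(-1,-5 \right)} = \left(-7\right) 0 - 5 = 0 - 5 = -5$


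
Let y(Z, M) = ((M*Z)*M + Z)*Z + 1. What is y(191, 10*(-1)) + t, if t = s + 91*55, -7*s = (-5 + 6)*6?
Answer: 25827103/7 ≈ 3.6896e+6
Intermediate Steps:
s = -6/7 (s = -(-5 + 6)*6/7 = -6/7 ≈ -0.85714)
t = 35029/7 (t = -6/7 + 91*55 = -6/7 + 5005 = 35029/7 ≈ 5004.1)
y(Z, M) = 1 + Z*(Z + Z*M²) (y(Z, M) = (Z*M² + Z)*Z + 1 = (Z + Z*M²)*Z + 1 = Z*(Z + Z*M²) + 1 = 1 + Z*(Z + Z*M²))
y(191, 10*(-1)) + t = (1 + 191² + (10*(-1))²*191²) + 35029/7 = (1 + 36481 + (-10)²*36481) + 35029/7 = (1 + 36481 + 100*36481) + 35029/7 = (1 + 36481 + 3648100) + 35029/7 = 3684582 + 35029/7 = 25827103/7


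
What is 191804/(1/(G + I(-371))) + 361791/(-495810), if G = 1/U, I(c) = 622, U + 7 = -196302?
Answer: 1290211835791039429/10814662810 ≈ 1.1930e+8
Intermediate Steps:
U = -196309 (U = -7 - 196302 = -196309)
G = -1/196309 (G = 1/(-196309) = -1/196309 ≈ -5.0940e-6)
191804/(1/(G + I(-371))) + 361791/(-495810) = 191804/(1/(-1/196309 + 622)) + 361791/(-495810) = 191804/(1/(122104197/196309)) + 361791*(-1/495810) = 191804/(196309/122104197) - 40199/55090 = 191804*(122104197/196309) - 40199/55090 = 23420073401388/196309 - 40199/55090 = 1290211835791039429/10814662810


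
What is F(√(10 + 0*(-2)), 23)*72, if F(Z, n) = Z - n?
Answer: -1656 + 72*√10 ≈ -1428.3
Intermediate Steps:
F(√(10 + 0*(-2)), 23)*72 = (√(10 + 0*(-2)) - 1*23)*72 = (√(10 + 0) - 23)*72 = (√10 - 23)*72 = (-23 + √10)*72 = -1656 + 72*√10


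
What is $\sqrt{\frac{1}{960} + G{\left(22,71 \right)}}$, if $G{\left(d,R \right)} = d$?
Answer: $\frac{\sqrt{316815}}{120} \approx 4.6905$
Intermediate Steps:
$\sqrt{\frac{1}{960} + G{\left(22,71 \right)}} = \sqrt{\frac{1}{960} + 22} = \sqrt{\frac{21121}{960}} = \frac{\sqrt{316815}}{120}$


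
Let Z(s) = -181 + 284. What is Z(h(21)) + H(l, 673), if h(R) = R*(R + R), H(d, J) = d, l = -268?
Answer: -165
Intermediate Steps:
h(R) = 2*R² (h(R) = R*(2*R) = 2*R²)
Z(s) = 103
Z(h(21)) + H(l, 673) = 103 - 268 = -165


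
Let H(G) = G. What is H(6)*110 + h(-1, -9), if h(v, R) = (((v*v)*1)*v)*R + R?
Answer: 660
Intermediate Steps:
h(v, R) = R + R*v³ (h(v, R) = ((v²*1)*v)*R + R = (v²*v)*R + R = v³*R + R = R*v³ + R = R + R*v³)
H(6)*110 + h(-1, -9) = 6*110 - 9*(1 + (-1)³) = 660 - 9*(1 - 1) = 660 - 9*0 = 660 + 0 = 660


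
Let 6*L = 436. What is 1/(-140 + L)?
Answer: -3/202 ≈ -0.014851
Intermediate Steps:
L = 218/3 (L = (1/6)*436 = 218/3 ≈ 72.667)
1/(-140 + L) = 1/(-140 + 218/3) = 1/(-202/3) = -3/202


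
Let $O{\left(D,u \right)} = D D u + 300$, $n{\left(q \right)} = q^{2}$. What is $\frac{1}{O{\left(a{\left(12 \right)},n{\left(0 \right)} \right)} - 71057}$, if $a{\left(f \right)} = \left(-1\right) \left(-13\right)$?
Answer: $- \frac{1}{70757} \approx -1.4133 \cdot 10^{-5}$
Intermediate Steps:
$a{\left(f \right)} = 13$
$O{\left(D,u \right)} = 300 + u D^{2}$ ($O{\left(D,u \right)} = D^{2} u + 300 = u D^{2} + 300 = 300 + u D^{2}$)
$\frac{1}{O{\left(a{\left(12 \right)},n{\left(0 \right)} \right)} - 71057} = \frac{1}{\left(300 + 0^{2} \cdot 13^{2}\right) - 71057} = \frac{1}{\left(300 + 0 \cdot 169\right) - 71057} = \frac{1}{\left(300 + 0\right) - 71057} = \frac{1}{300 - 71057} = \frac{1}{-70757} = - \frac{1}{70757}$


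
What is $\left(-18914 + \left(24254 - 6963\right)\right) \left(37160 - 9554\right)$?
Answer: $-44804538$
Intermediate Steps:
$\left(-18914 + \left(24254 - 6963\right)\right) \left(37160 - 9554\right) = \left(-18914 + \left(24254 - 6963\right)\right) 27606 = \left(-18914 + 17291\right) 27606 = \left(-1623\right) 27606 = -44804538$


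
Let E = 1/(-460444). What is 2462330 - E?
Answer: 1133765074521/460444 ≈ 2.4623e+6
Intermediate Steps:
E = -1/460444 ≈ -2.1718e-6
2462330 - E = 2462330 - 1*(-1/460444) = 2462330 + 1/460444 = 1133765074521/460444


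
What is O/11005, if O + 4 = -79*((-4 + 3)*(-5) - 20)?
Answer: 1181/11005 ≈ 0.10731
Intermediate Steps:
O = 1181 (O = -4 - 79*((-4 + 3)*(-5) - 20) = -4 - 79*(-1*(-5) - 20) = -4 - 79*(5 - 20) = -4 - 79*(-15) = -4 + 1185 = 1181)
O/11005 = 1181/11005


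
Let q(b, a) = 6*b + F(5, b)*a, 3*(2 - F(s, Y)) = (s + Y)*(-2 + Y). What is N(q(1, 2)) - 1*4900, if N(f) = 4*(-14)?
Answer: -4956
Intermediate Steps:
F(s, Y) = 2 - (-2 + Y)*(Y + s)/3 (F(s, Y) = 2 - (s + Y)*(-2 + Y)/3 = 2 - (Y + s)*(-2 + Y)/3 = 2 - (-2 + Y)*(Y + s)/3)
q(b, a) = 6*b + a*(16/3 - b - b²/3) (q(b, a) = 6*b + (2 - b²/3 + 2*b/3 + (⅔)*5 - ⅓*b*5)*a = 6*b + (2 - b²/3 + 2*b/3 + 10/3 - 5*b/3)*a = 6*b + (16/3 - b - b²/3)*a = 6*b + a*(16/3 - b - b²/3))
N(f) = -56
N(q(1, 2)) - 1*4900 = -56 - 1*4900 = -56 - 4900 = -4956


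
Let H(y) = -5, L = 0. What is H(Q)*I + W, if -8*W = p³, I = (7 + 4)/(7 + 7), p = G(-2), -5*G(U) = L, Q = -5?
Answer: -55/14 ≈ -3.9286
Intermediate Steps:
G(U) = 0 (G(U) = -⅕*0 = 0)
p = 0
I = 11/14 ≈ 0.78571
W = 0 (W = -⅛*0³ = -⅛*0 = 0)
H(Q)*I + W = -5*11/14 + 0 = -55/14 + 0 = -55/14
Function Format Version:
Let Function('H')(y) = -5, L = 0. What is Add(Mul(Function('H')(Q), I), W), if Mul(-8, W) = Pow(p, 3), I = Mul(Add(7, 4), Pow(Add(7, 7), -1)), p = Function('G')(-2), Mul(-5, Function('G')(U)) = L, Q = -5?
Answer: Rational(-55, 14) ≈ -3.9286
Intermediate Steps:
Function('G')(U) = 0 (Function('G')(U) = Mul(Rational(-1, 5), 0) = 0)
p = 0
I = Rational(11, 14) (I = Mul(11, Pow(14, -1)) = Mul(11, Rational(1, 14)) = Rational(11, 14) ≈ 0.78571)
W = 0 (W = Mul(Rational(-1, 8), Pow(0, 3)) = Mul(Rational(-1, 8), 0) = 0)
Add(Mul(Function('H')(Q), I), W) = Add(Mul(-5, Rational(11, 14)), 0) = Add(Rational(-55, 14), 0) = Rational(-55, 14)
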